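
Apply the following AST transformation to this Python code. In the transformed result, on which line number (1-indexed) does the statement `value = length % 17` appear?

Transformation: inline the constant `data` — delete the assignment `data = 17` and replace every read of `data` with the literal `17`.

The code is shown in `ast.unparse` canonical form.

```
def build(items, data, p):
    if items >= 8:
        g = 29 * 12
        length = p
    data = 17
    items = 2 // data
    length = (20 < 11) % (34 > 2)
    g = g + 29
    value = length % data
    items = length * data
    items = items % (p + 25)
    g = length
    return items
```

Transformed code:
def build(items, data, p):
    if items >= 8:
        g = 29 * 12
        length = p
    items = 2 // 17
    length = (20 < 11) % (34 > 2)
    g = g + 29
    value = length % 17
    items = length * 17
    items = items % (p + 25)
    g = length
    return items

8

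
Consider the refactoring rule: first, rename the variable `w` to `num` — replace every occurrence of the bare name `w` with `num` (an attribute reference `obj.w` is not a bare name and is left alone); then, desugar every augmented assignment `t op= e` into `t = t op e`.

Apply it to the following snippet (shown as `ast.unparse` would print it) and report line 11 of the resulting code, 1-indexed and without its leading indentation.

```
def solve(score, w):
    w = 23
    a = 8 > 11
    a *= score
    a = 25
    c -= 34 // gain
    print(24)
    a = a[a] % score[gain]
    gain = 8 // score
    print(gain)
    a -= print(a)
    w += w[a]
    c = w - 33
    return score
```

a = a - print(a)

Transformed code:
def solve(score, num):
    num = 23
    a = 8 > 11
    a = a * score
    a = 25
    c = c - 34 // gain
    print(24)
    a = a[a] % score[gain]
    gain = 8 // score
    print(gain)
    a = a - print(a)
    num = num + num[a]
    c = num - 33
    return score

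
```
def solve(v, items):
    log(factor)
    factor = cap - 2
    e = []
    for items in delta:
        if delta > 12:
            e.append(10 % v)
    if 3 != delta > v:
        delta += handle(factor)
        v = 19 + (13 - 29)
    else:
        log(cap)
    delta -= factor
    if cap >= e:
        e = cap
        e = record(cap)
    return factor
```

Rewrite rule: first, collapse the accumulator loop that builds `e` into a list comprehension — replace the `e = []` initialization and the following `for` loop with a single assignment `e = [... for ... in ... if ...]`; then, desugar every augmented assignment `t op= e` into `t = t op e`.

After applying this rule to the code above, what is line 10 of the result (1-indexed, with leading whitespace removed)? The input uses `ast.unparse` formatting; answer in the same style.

delta = delta - factor

Transformed code:
def solve(v, items):
    log(factor)
    factor = cap - 2
    e = [10 % v for items in delta if delta > 12]
    if 3 != delta > v:
        delta = delta + handle(factor)
        v = 19 + (13 - 29)
    else:
        log(cap)
    delta = delta - factor
    if cap >= e:
        e = cap
        e = record(cap)
    return factor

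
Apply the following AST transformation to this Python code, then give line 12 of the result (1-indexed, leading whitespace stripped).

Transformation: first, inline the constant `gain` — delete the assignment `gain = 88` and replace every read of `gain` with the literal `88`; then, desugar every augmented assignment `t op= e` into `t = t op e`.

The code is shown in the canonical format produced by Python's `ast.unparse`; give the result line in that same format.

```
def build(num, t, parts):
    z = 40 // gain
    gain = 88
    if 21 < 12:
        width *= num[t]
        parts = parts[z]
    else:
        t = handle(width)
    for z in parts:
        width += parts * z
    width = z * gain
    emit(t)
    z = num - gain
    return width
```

Transformed code:
def build(num, t, parts):
    z = 40 // 88
    if 21 < 12:
        width = width * num[t]
        parts = parts[z]
    else:
        t = handle(width)
    for z in parts:
        width = width + parts * z
    width = z * 88
    emit(t)
    z = num - 88
    return width

z = num - 88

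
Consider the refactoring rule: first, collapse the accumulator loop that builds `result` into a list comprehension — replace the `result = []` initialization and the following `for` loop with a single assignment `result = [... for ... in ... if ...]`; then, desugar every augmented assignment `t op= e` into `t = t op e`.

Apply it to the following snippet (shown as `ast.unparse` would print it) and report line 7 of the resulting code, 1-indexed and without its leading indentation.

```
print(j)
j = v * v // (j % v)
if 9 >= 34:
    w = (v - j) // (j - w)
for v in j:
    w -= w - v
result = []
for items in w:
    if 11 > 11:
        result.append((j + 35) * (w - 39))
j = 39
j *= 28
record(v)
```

Transformed code:
print(j)
j = v * v // (j % v)
if 9 >= 34:
    w = (v - j) // (j - w)
for v in j:
    w = w - (w - v)
result = [(j + 35) * (w - 39) for items in w if 11 > 11]
j = 39
j = j * 28
record(v)

result = [(j + 35) * (w - 39) for items in w if 11 > 11]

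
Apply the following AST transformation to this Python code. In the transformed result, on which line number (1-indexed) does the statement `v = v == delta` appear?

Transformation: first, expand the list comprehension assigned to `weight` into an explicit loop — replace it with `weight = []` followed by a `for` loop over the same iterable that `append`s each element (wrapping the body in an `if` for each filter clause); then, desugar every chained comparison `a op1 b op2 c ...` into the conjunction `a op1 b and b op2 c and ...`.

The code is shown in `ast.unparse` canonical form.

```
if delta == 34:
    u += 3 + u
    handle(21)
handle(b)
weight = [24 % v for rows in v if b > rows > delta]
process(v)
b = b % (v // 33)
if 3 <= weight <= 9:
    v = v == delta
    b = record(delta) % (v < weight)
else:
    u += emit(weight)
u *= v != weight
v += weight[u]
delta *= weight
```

Transformed code:
if delta == 34:
    u += 3 + u
    handle(21)
handle(b)
weight = []
for rows in v:
    if b > rows and rows > delta:
        weight.append(24 % v)
process(v)
b = b % (v // 33)
if 3 <= weight and weight <= 9:
    v = v == delta
    b = record(delta) % (v < weight)
else:
    u += emit(weight)
u *= v != weight
v += weight[u]
delta *= weight

12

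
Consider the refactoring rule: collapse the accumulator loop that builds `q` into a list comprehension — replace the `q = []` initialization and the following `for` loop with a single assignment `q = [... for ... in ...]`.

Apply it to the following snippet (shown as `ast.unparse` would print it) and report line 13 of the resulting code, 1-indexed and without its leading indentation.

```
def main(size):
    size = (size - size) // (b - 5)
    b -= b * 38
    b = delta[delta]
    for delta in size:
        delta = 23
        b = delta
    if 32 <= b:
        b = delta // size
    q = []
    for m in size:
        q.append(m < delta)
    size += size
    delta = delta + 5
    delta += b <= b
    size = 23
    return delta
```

Transformed code:
def main(size):
    size = (size - size) // (b - 5)
    b -= b * 38
    b = delta[delta]
    for delta in size:
        delta = 23
        b = delta
    if 32 <= b:
        b = delta // size
    q = [m < delta for m in size]
    size += size
    delta = delta + 5
    delta += b <= b
    size = 23
    return delta

delta += b <= b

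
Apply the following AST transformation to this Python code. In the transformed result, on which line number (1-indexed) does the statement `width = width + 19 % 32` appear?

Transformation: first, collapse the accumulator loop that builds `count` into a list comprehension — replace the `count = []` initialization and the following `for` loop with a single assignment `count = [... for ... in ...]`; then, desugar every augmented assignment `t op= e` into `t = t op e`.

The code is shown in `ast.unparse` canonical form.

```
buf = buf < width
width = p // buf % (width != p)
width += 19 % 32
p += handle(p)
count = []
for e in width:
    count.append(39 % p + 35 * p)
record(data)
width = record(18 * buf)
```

Transformed code:
buf = buf < width
width = p // buf % (width != p)
width = width + 19 % 32
p = p + handle(p)
count = [39 % p + 35 * p for e in width]
record(data)
width = record(18 * buf)

3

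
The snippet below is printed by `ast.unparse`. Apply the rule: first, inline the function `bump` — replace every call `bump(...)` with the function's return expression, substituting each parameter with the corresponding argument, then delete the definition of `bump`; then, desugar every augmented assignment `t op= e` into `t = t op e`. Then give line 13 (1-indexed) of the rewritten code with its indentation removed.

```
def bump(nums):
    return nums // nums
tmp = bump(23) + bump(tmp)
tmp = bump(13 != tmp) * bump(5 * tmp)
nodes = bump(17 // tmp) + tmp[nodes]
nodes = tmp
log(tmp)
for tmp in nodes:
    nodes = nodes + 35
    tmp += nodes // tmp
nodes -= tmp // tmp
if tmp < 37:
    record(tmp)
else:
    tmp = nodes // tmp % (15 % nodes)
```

Transformed code:
tmp = 23 // 23 + tmp // tmp
tmp = (13 != tmp) // (13 != tmp) * (5 * tmp // (5 * tmp))
nodes = 17 // tmp // (17 // tmp) + tmp[nodes]
nodes = tmp
log(tmp)
for tmp in nodes:
    nodes = nodes + 35
    tmp = tmp + nodes // tmp
nodes = nodes - tmp // tmp
if tmp < 37:
    record(tmp)
else:
    tmp = nodes // tmp % (15 % nodes)

tmp = nodes // tmp % (15 % nodes)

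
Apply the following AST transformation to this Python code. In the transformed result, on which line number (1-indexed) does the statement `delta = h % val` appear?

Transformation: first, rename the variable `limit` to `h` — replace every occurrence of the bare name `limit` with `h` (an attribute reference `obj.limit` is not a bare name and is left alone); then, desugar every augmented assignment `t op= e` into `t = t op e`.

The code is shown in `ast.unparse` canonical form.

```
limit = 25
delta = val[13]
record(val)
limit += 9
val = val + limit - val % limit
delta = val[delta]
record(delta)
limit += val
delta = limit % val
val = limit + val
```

Transformed code:
h = 25
delta = val[13]
record(val)
h = h + 9
val = val + h - val % h
delta = val[delta]
record(delta)
h = h + val
delta = h % val
val = h + val

9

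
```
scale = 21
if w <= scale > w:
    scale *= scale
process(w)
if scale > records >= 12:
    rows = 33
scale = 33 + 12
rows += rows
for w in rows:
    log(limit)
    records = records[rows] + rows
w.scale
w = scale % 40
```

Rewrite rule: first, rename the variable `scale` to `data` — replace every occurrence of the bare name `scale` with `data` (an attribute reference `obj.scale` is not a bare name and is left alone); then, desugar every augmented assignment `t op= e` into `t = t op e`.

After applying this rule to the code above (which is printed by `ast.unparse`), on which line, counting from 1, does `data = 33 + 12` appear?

7

Transformed code:
data = 21
if w <= data > w:
    data = data * data
process(w)
if data > records >= 12:
    rows = 33
data = 33 + 12
rows = rows + rows
for w in rows:
    log(limit)
    records = records[rows] + rows
w.scale
w = data % 40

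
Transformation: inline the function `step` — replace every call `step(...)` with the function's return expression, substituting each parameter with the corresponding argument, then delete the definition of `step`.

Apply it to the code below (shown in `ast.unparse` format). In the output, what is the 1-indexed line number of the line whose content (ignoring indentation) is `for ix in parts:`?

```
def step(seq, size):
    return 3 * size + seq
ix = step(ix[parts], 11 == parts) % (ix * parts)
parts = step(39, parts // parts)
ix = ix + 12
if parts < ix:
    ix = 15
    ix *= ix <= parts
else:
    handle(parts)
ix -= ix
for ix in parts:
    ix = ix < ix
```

Transformed code:
ix = (3 * (11 == parts) + ix[parts]) % (ix * parts)
parts = 3 * (parts // parts) + 39
ix = ix + 12
if parts < ix:
    ix = 15
    ix *= ix <= parts
else:
    handle(parts)
ix -= ix
for ix in parts:
    ix = ix < ix

10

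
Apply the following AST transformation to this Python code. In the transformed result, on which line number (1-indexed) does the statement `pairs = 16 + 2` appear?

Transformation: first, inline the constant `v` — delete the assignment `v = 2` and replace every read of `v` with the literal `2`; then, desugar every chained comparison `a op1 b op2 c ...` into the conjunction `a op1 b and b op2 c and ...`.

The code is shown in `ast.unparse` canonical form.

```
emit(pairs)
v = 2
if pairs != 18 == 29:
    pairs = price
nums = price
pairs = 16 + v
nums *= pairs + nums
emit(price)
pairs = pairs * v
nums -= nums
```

Transformed code:
emit(pairs)
if pairs != 18 and 18 == 29:
    pairs = price
nums = price
pairs = 16 + 2
nums *= pairs + nums
emit(price)
pairs = pairs * 2
nums -= nums

5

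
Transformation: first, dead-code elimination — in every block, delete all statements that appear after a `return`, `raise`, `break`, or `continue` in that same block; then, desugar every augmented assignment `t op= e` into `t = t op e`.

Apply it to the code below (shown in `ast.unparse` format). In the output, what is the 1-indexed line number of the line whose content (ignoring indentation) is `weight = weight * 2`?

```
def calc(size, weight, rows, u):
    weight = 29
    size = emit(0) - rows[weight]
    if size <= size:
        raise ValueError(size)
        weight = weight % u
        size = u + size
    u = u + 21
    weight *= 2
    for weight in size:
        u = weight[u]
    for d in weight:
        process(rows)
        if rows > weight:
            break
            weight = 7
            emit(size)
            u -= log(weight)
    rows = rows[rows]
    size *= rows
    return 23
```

7

Transformed code:
def calc(size, weight, rows, u):
    weight = 29
    size = emit(0) - rows[weight]
    if size <= size:
        raise ValueError(size)
    u = u + 21
    weight = weight * 2
    for weight in size:
        u = weight[u]
    for d in weight:
        process(rows)
        if rows > weight:
            break
    rows = rows[rows]
    size = size * rows
    return 23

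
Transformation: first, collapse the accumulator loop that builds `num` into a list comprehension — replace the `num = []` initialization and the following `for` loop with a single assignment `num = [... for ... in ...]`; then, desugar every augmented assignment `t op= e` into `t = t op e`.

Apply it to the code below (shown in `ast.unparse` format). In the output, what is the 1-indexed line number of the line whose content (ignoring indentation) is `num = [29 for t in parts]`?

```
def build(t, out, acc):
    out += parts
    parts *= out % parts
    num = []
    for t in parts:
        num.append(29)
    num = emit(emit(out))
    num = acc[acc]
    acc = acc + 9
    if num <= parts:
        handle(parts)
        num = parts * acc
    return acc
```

Transformed code:
def build(t, out, acc):
    out = out + parts
    parts = parts * (out % parts)
    num = [29 for t in parts]
    num = emit(emit(out))
    num = acc[acc]
    acc = acc + 9
    if num <= parts:
        handle(parts)
        num = parts * acc
    return acc

4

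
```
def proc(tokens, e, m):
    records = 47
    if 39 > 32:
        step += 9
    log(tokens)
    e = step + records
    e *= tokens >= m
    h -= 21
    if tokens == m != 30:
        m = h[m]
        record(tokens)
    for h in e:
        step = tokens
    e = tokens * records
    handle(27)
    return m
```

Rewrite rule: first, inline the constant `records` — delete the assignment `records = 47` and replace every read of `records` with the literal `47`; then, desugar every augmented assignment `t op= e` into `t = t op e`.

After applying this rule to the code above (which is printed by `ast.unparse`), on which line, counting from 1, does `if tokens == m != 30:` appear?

Transformed code:
def proc(tokens, e, m):
    if 39 > 32:
        step = step + 9
    log(tokens)
    e = step + 47
    e = e * (tokens >= m)
    h = h - 21
    if tokens == m != 30:
        m = h[m]
        record(tokens)
    for h in e:
        step = tokens
    e = tokens * 47
    handle(27)
    return m

8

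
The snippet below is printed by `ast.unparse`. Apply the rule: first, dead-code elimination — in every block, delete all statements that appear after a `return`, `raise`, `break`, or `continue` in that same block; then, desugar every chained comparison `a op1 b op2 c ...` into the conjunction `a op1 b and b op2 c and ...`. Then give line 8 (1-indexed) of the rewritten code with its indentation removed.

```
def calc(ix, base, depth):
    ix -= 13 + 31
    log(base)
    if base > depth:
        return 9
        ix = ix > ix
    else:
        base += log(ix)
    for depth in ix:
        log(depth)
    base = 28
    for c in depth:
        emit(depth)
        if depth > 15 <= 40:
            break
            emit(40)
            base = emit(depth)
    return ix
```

for depth in ix:

Transformed code:
def calc(ix, base, depth):
    ix -= 13 + 31
    log(base)
    if base > depth:
        return 9
    else:
        base += log(ix)
    for depth in ix:
        log(depth)
    base = 28
    for c in depth:
        emit(depth)
        if depth > 15 and 15 <= 40:
            break
    return ix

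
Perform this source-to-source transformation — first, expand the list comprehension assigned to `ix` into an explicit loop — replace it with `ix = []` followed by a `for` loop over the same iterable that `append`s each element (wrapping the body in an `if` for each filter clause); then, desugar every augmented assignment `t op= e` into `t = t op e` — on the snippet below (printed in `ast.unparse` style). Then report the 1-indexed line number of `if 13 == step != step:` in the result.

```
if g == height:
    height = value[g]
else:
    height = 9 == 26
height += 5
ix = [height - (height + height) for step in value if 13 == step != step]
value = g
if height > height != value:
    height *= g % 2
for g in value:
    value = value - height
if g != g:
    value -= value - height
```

Transformed code:
if g == height:
    height = value[g]
else:
    height = 9 == 26
height = height + 5
ix = []
for step in value:
    if 13 == step != step:
        ix.append(height - (height + height))
value = g
if height > height != value:
    height = height * (g % 2)
for g in value:
    value = value - height
if g != g:
    value = value - (value - height)

8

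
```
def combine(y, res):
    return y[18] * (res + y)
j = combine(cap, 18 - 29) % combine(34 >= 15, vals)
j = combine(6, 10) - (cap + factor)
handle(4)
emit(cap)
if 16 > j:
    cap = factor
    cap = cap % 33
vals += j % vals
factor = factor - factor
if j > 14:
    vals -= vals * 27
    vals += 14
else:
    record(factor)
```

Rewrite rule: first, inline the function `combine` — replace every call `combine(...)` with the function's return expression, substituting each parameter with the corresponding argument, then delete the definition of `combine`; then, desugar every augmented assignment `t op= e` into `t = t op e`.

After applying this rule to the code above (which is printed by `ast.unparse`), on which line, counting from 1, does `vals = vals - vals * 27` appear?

11

Transformed code:
j = cap[18] * (18 - 29 + cap) % ((34 >= 15)[18] * (vals + (34 >= 15)))
j = 6[18] * (10 + 6) - (cap + factor)
handle(4)
emit(cap)
if 16 > j:
    cap = factor
    cap = cap % 33
vals = vals + j % vals
factor = factor - factor
if j > 14:
    vals = vals - vals * 27
    vals = vals + 14
else:
    record(factor)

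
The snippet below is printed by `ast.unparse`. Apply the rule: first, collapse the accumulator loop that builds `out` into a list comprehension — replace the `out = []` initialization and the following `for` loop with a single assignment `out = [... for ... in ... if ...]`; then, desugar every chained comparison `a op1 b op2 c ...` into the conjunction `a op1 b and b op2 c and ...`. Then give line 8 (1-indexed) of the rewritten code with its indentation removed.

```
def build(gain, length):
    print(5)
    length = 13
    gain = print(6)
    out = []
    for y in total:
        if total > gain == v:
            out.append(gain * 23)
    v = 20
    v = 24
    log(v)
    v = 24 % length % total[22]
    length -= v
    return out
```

Transformed code:
def build(gain, length):
    print(5)
    length = 13
    gain = print(6)
    out = [gain * 23 for y in total if total > gain and gain == v]
    v = 20
    v = 24
    log(v)
    v = 24 % length % total[22]
    length -= v
    return out

log(v)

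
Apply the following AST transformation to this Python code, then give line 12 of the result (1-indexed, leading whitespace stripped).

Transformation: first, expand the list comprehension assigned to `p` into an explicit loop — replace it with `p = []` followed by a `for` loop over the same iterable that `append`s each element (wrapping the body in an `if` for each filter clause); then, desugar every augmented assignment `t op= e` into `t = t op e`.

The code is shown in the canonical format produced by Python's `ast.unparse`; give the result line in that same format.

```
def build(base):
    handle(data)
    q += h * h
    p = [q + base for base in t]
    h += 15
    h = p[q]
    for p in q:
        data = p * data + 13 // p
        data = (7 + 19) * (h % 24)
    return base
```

Transformed code:
def build(base):
    handle(data)
    q = q + h * h
    p = []
    for base in t:
        p.append(q + base)
    h = h + 15
    h = p[q]
    for p in q:
        data = p * data + 13 // p
        data = (7 + 19) * (h % 24)
    return base

return base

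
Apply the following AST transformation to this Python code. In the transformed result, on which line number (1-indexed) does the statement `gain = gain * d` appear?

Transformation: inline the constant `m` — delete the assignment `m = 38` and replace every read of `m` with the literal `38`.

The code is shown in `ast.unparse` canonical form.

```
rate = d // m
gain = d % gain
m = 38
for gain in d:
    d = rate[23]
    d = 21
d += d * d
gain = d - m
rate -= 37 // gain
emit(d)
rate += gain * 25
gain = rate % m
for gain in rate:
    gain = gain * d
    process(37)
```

13

Transformed code:
rate = d // 38
gain = d % gain
for gain in d:
    d = rate[23]
    d = 21
d += d * d
gain = d - 38
rate -= 37 // gain
emit(d)
rate += gain * 25
gain = rate % 38
for gain in rate:
    gain = gain * d
    process(37)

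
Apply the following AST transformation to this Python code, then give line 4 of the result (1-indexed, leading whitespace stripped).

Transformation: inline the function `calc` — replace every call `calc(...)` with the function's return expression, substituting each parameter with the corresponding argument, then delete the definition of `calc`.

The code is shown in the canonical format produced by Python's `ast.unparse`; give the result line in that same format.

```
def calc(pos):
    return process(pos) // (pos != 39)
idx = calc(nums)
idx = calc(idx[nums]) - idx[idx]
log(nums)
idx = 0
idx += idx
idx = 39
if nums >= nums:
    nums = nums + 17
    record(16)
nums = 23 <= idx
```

Transformed code:
idx = process(nums) // (nums != 39)
idx = process(idx[nums]) // (idx[nums] != 39) - idx[idx]
log(nums)
idx = 0
idx += idx
idx = 39
if nums >= nums:
    nums = nums + 17
    record(16)
nums = 23 <= idx

idx = 0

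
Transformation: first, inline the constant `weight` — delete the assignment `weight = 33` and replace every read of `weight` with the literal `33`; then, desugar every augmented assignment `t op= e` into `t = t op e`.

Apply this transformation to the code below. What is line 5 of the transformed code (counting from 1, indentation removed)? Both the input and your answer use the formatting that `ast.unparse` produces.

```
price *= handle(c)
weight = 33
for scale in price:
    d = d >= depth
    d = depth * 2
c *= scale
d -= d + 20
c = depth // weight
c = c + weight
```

c = c * scale

Transformed code:
price = price * handle(c)
for scale in price:
    d = d >= depth
    d = depth * 2
c = c * scale
d = d - (d + 20)
c = depth // 33
c = c + 33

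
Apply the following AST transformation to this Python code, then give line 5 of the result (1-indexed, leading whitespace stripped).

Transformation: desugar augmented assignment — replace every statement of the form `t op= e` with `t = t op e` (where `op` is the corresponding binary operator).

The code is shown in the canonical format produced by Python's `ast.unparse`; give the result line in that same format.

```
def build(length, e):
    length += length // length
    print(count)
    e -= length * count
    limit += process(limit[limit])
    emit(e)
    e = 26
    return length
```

limit = limit + process(limit[limit])

Transformed code:
def build(length, e):
    length = length + length // length
    print(count)
    e = e - length * count
    limit = limit + process(limit[limit])
    emit(e)
    e = 26
    return length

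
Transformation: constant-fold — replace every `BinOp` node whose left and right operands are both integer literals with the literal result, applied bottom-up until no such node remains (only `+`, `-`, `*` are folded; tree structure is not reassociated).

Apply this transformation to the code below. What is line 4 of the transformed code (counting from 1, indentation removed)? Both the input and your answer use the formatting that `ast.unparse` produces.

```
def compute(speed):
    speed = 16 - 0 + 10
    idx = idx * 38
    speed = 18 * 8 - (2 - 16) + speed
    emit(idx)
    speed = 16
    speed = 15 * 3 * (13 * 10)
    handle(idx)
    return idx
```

speed = 158 + speed

Transformed code:
def compute(speed):
    speed = 26
    idx = idx * 38
    speed = 158 + speed
    emit(idx)
    speed = 16
    speed = 5850
    handle(idx)
    return idx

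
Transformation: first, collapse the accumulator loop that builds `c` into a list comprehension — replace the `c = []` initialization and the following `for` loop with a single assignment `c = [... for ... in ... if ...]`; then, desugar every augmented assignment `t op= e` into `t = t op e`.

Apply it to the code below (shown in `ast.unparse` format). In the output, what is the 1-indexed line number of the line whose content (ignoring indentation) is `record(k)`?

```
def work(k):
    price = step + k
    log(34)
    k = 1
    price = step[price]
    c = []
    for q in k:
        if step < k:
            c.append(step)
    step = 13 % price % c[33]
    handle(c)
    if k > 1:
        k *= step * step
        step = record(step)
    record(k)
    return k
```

Transformed code:
def work(k):
    price = step + k
    log(34)
    k = 1
    price = step[price]
    c = [step for q in k if step < k]
    step = 13 % price % c[33]
    handle(c)
    if k > 1:
        k = k * (step * step)
        step = record(step)
    record(k)
    return k

12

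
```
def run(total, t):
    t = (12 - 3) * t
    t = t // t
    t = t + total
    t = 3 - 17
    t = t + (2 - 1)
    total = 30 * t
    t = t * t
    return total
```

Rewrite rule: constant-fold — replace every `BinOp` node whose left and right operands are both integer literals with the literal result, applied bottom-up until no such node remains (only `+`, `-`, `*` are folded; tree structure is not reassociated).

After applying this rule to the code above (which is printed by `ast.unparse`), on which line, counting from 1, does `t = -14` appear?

5

Transformed code:
def run(total, t):
    t = 9 * t
    t = t // t
    t = t + total
    t = -14
    t = t + 1
    total = 30 * t
    t = t * t
    return total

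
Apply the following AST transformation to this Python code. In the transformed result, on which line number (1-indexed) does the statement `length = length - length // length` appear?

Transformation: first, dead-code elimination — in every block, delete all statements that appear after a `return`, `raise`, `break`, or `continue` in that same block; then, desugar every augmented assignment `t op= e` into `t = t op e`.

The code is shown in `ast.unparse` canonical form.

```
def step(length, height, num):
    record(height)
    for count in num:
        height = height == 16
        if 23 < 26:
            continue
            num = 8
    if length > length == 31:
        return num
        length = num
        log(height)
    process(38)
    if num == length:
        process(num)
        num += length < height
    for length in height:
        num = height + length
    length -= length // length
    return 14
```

Transformed code:
def step(length, height, num):
    record(height)
    for count in num:
        height = height == 16
        if 23 < 26:
            continue
    if length > length == 31:
        return num
    process(38)
    if num == length:
        process(num)
        num = num + (length < height)
    for length in height:
        num = height + length
    length = length - length // length
    return 14

15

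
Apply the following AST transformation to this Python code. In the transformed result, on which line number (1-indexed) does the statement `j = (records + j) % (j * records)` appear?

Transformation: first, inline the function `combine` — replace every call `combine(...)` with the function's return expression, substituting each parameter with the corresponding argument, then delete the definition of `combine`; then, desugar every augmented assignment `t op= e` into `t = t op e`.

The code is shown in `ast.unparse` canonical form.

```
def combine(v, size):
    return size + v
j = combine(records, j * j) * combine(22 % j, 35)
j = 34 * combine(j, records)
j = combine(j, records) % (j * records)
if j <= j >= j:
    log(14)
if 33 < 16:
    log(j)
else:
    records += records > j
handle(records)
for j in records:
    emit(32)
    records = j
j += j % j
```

Transformed code:
j = (j * j + records) * (35 + 22 % j)
j = 34 * (records + j)
j = (records + j) % (j * records)
if j <= j >= j:
    log(14)
if 33 < 16:
    log(j)
else:
    records = records + (records > j)
handle(records)
for j in records:
    emit(32)
    records = j
j = j + j % j

3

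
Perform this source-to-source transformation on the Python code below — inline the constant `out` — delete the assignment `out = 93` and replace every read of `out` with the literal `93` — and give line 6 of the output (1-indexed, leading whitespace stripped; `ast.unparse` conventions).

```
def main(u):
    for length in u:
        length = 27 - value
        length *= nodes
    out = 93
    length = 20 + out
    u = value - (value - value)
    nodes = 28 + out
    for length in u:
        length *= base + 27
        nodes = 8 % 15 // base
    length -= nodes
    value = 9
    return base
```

Transformed code:
def main(u):
    for length in u:
        length = 27 - value
        length *= nodes
    length = 20 + 93
    u = value - (value - value)
    nodes = 28 + 93
    for length in u:
        length *= base + 27
        nodes = 8 % 15 // base
    length -= nodes
    value = 9
    return base

u = value - (value - value)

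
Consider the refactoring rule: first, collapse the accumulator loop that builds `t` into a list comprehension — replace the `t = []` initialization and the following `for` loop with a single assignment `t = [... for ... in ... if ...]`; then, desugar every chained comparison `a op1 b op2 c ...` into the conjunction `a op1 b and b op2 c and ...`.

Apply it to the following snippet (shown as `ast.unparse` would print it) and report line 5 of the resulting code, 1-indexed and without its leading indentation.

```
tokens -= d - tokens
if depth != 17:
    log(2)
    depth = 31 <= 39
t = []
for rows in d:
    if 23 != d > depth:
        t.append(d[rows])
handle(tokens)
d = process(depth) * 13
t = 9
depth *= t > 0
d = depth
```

Transformed code:
tokens -= d - tokens
if depth != 17:
    log(2)
    depth = 31 <= 39
t = [d[rows] for rows in d if 23 != d and d > depth]
handle(tokens)
d = process(depth) * 13
t = 9
depth *= t > 0
d = depth

t = [d[rows] for rows in d if 23 != d and d > depth]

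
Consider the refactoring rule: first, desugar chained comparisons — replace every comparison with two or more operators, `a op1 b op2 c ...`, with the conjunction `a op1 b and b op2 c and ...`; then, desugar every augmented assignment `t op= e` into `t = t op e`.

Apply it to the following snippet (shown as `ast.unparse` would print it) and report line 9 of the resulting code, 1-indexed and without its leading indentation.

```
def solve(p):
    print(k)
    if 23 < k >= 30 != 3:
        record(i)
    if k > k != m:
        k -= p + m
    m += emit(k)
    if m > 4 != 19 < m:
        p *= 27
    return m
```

Transformed code:
def solve(p):
    print(k)
    if 23 < k and k >= 30 and (30 != 3):
        record(i)
    if k > k and k != m:
        k = k - (p + m)
    m = m + emit(k)
    if m > 4 and 4 != 19 and (19 < m):
        p = p * 27
    return m

p = p * 27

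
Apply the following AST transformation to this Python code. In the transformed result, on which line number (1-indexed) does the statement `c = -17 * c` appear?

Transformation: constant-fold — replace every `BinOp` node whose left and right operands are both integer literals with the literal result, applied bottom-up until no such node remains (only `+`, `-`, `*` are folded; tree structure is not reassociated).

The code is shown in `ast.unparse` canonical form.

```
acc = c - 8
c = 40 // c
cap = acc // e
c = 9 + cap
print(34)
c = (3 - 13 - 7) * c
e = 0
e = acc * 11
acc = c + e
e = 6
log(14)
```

6

Transformed code:
acc = c - 8
c = 40 // c
cap = acc // e
c = 9 + cap
print(34)
c = -17 * c
e = 0
e = acc * 11
acc = c + e
e = 6
log(14)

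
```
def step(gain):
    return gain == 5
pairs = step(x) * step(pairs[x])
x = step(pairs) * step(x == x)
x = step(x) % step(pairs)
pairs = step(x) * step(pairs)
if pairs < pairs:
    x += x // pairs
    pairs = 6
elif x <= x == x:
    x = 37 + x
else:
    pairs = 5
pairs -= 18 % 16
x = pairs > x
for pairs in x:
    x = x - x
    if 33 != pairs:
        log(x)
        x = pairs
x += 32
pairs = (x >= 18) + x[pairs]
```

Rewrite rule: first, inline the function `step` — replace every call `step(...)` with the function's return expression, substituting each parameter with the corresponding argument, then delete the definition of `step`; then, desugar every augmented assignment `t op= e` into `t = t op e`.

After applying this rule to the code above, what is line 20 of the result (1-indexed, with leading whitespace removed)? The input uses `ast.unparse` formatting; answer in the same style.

Transformed code:
pairs = (x == 5) * (pairs[x] == 5)
x = (pairs == 5) * ((x == x) == 5)
x = (x == 5) % (pairs == 5)
pairs = (x == 5) * (pairs == 5)
if pairs < pairs:
    x = x + x // pairs
    pairs = 6
elif x <= x == x:
    x = 37 + x
else:
    pairs = 5
pairs = pairs - 18 % 16
x = pairs > x
for pairs in x:
    x = x - x
    if 33 != pairs:
        log(x)
        x = pairs
x = x + 32
pairs = (x >= 18) + x[pairs]

pairs = (x >= 18) + x[pairs]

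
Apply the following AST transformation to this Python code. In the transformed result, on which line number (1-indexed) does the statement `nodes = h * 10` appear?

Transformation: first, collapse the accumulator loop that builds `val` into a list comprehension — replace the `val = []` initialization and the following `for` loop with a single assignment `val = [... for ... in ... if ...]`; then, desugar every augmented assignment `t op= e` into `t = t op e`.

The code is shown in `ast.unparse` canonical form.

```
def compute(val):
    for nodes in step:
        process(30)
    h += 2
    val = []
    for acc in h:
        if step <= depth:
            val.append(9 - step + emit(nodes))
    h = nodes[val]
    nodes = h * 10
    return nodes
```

7

Transformed code:
def compute(val):
    for nodes in step:
        process(30)
    h = h + 2
    val = [9 - step + emit(nodes) for acc in h if step <= depth]
    h = nodes[val]
    nodes = h * 10
    return nodes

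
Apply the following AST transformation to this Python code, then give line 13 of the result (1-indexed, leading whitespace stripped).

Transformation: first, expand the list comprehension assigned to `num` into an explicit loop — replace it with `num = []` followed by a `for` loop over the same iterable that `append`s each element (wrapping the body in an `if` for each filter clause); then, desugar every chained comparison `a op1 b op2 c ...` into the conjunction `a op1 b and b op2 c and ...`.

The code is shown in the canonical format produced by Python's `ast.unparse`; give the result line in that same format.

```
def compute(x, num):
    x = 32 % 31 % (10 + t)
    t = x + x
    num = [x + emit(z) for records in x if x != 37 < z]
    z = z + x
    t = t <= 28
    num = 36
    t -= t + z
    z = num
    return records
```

Transformed code:
def compute(x, num):
    x = 32 % 31 % (10 + t)
    t = x + x
    num = []
    for records in x:
        if x != 37 and 37 < z:
            num.append(x + emit(z))
    z = z + x
    t = t <= 28
    num = 36
    t -= t + z
    z = num
    return records

return records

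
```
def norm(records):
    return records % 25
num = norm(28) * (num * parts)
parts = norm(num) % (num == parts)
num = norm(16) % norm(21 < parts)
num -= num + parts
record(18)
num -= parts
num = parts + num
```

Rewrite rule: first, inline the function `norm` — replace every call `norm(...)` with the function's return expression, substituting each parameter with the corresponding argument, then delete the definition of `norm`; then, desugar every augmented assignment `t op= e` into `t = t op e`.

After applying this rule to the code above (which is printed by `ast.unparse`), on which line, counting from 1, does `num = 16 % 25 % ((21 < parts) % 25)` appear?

Transformed code:
num = 28 % 25 * (num * parts)
parts = num % 25 % (num == parts)
num = 16 % 25 % ((21 < parts) % 25)
num = num - (num + parts)
record(18)
num = num - parts
num = parts + num

3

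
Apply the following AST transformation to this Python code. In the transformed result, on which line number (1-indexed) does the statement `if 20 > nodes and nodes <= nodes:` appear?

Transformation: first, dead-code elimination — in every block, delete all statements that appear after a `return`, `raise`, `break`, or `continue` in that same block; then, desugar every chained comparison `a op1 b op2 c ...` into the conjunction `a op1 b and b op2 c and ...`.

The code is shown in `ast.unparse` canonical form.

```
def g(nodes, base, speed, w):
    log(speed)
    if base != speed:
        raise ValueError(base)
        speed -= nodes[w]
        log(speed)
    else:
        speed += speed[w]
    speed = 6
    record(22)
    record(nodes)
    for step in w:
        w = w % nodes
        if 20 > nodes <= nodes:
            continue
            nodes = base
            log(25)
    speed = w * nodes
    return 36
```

12

Transformed code:
def g(nodes, base, speed, w):
    log(speed)
    if base != speed:
        raise ValueError(base)
    else:
        speed += speed[w]
    speed = 6
    record(22)
    record(nodes)
    for step in w:
        w = w % nodes
        if 20 > nodes and nodes <= nodes:
            continue
    speed = w * nodes
    return 36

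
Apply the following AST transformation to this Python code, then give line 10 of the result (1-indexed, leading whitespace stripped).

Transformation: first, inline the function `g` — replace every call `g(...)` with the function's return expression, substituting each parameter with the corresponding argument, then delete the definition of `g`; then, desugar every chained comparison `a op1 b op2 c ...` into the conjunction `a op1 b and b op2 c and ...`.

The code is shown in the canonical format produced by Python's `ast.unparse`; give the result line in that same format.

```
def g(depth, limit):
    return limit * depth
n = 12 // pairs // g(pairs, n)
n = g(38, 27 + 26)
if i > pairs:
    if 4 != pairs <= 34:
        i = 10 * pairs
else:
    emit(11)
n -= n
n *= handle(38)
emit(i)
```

emit(i)

Transformed code:
n = 12 // pairs // (n * pairs)
n = (27 + 26) * 38
if i > pairs:
    if 4 != pairs and pairs <= 34:
        i = 10 * pairs
else:
    emit(11)
n -= n
n *= handle(38)
emit(i)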